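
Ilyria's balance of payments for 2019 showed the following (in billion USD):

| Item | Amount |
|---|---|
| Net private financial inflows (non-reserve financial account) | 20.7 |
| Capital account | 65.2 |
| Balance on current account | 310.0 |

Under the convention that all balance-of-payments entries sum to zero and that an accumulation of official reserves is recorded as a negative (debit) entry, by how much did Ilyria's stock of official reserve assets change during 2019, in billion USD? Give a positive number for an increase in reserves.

Official reserve transactions balance = -(310.0 + 65.2 + 20.7) = -395.9
An accumulation of reserves is recorded as a debit (negative entry), so the change in the stock of reserves is the negative of that balance.
Change in official reserves = -(-395.9) = 395.9

395.9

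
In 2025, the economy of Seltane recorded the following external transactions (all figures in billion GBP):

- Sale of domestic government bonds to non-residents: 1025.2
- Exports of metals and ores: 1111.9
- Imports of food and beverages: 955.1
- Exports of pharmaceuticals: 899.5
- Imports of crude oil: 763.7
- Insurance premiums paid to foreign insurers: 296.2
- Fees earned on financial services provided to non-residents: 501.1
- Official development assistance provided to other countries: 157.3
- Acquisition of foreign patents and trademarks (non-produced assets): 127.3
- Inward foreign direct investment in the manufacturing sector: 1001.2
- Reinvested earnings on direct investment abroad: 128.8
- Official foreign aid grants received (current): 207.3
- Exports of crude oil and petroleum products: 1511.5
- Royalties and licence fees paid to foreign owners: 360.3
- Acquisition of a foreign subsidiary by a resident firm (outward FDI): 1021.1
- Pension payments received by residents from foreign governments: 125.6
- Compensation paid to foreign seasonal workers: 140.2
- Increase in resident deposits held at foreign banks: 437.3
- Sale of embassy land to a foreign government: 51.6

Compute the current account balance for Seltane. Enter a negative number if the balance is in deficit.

Goods: -955.1 - 763.7 + 1511.5 + 1111.9 + 899.5 = 1804.1
Services: 501.1 - 296.2 - 360.3 = -155.4
Primary income: -140.2 + 128.8 = -11.4
Secondary income: 125.6 + 207.3 - 157.3 = 175.6
Current account = 1804.1 + (-155.4) + (-11.4) + 175.6 = 1812.9
(Excluded from the current account — financial account: sale of domestic government bonds to non-residents 1025.2, inward foreign direct investment in the manufacturing sector 1001.2, acquisition of a foreign subsidiary by a resident firm (outward FDI) 1021.1, increase in resident deposits held at foreign banks 437.3; capital account: acquisition of foreign patents and trademarks (non-produced assets) 127.3, sale of embassy land to a foreign government 51.6.)

1812.9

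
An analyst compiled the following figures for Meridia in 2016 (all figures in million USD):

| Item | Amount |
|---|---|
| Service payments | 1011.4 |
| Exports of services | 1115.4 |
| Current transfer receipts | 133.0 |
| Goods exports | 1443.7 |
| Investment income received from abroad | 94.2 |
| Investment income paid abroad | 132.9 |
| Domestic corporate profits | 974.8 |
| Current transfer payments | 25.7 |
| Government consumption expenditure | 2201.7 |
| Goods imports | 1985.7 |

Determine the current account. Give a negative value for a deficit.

-369.4

Goods balance = 1443.7 - 1985.7 = -542.0
Services balance = 1115.4 - 1011.4 = 104.0
Trade balance (goods + services) = -542.0 + 104.0 = -438.0
Net primary income = 94.2 - 132.9 = -38.7
Net secondary income = 133.0 - 25.7 = 107.3
Current account = -438.0 + (-38.7) + 107.3 = -369.4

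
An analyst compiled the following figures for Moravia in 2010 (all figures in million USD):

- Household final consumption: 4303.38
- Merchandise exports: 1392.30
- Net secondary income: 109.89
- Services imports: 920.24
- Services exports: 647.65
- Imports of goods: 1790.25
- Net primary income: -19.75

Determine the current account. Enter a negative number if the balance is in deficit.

Goods balance = 1392.30 - 1790.25 = -397.95
Services balance = 647.65 - 920.24 = -272.59
Trade balance (goods + services) = -397.95 + (-272.59) = -670.54
Net primary income = -19.75
Net secondary income = 109.89
Current account = -670.54 + (-19.75) + 109.89 = -580.40

-580.40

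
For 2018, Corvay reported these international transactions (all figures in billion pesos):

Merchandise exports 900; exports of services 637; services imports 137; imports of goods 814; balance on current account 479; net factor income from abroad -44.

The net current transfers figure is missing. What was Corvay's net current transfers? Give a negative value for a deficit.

-63

Current account = goods balance + services balance + net primary income + net secondary income
Sum of the known components = 542
Net current transfers = CA - (known components) = 479 - 542 = -63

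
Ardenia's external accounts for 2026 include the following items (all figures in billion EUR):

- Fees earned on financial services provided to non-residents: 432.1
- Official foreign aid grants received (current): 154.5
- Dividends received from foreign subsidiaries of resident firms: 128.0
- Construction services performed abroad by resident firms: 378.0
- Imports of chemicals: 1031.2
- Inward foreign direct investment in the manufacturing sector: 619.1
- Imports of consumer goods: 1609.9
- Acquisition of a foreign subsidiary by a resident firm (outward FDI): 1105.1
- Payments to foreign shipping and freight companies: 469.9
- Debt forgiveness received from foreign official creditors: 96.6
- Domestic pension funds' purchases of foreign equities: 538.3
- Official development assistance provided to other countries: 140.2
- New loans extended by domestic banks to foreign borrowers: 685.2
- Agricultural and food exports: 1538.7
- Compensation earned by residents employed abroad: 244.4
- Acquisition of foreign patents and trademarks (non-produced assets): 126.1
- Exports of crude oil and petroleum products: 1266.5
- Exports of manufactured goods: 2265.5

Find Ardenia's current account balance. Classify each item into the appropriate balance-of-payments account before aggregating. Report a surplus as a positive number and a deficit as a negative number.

Goods: -1031.2 + 1266.5 - 1609.9 + 2265.5 + 1538.7 = 2429.6
Services: -469.9 + 432.1 + 378.0 = 340.2
Primary income: 128.0 + 244.4 = 372.4
Secondary income: -140.2 + 154.5 = 14.3
Current account = 2429.6 + 340.2 + 372.4 + 14.3 = 3156.5
(Excluded from the current account — financial account: inward foreign direct investment in the manufacturing sector 619.1, acquisition of a foreign subsidiary by a resident firm (outward FDI) 1105.1, domestic pension funds' purchases of foreign equities 538.3, new loans extended by domestic banks to foreign borrowers 685.2; capital account: debt forgiveness received from foreign official creditors 96.6, acquisition of foreign patents and trademarks (non-produced assets) 126.1.)

3156.5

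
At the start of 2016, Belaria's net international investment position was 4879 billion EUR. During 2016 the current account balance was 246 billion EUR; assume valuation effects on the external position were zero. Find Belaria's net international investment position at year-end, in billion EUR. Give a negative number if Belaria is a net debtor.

With no valuation effects, change in NIIP = current account = 246
End-of-year NIIP = 4879 + 246 = 5125

5125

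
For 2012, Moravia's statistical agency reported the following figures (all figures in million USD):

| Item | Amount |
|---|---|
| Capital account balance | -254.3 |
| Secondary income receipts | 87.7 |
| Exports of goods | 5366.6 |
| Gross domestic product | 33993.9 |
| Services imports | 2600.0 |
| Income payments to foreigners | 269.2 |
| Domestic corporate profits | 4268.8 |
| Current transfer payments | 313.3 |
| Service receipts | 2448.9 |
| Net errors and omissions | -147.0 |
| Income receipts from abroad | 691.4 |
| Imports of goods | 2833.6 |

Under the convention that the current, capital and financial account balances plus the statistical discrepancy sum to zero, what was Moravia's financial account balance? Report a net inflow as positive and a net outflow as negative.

Goods balance = 5366.6 - 2833.6 = 2533.0
Services balance = 2448.9 - 2600.0 = -151.1
Trade balance (goods + services) = 2533.0 + (-151.1) = 2381.9
Net primary income = 691.4 - 269.2 = 422.2
Net secondary income = 87.7 - 313.3 = -225.6
Current account = 2381.9 + 422.2 + (-225.6) = 2578.5
Financial account = -(2578.5 + (-254.3) + (-147.0)) = -2177.2

-2177.2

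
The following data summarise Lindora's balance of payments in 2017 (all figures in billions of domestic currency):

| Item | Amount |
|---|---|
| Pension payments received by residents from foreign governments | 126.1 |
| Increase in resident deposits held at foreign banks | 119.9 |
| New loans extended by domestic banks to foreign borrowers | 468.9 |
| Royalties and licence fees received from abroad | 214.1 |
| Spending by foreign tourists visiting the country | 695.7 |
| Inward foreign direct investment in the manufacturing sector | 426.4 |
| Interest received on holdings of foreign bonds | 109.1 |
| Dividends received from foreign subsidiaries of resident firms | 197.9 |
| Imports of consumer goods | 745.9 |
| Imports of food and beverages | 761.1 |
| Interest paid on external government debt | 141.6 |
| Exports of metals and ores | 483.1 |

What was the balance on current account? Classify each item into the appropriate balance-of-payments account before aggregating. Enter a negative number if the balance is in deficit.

177.4

Goods: -745.9 - 761.1 + 483.1 = -1023.9
Services: 695.7 + 214.1 = 909.8
Primary income: 197.9 - 141.6 + 109.1 = 165.4
Secondary income: 126.1
Current account = (-1023.9) + 909.8 + 165.4 + 126.1 = 177.4
(Excluded from the current account — financial account: increase in resident deposits held at foreign banks 119.9, new loans extended by domestic banks to foreign borrowers 468.9, inward foreign direct investment in the manufacturing sector 426.4.)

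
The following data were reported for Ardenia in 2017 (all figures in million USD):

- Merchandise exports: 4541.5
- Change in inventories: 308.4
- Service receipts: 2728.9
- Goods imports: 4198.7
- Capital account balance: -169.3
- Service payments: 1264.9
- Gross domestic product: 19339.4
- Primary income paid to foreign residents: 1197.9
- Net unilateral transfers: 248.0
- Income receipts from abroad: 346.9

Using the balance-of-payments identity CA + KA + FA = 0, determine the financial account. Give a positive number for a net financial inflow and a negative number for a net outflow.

-1034.5

Goods balance = 4541.5 - 4198.7 = 342.8
Services balance = 2728.9 - 1264.9 = 1464.0
Trade balance (goods + services) = 342.8 + 1464.0 = 1806.8
Net primary income = 346.9 - 1197.9 = -851.0
Net secondary income = 248.0
Current account = 1806.8 + (-851.0) + 248.0 = 1203.8
Financial account = -(1203.8 + (-169.3)) = -1034.5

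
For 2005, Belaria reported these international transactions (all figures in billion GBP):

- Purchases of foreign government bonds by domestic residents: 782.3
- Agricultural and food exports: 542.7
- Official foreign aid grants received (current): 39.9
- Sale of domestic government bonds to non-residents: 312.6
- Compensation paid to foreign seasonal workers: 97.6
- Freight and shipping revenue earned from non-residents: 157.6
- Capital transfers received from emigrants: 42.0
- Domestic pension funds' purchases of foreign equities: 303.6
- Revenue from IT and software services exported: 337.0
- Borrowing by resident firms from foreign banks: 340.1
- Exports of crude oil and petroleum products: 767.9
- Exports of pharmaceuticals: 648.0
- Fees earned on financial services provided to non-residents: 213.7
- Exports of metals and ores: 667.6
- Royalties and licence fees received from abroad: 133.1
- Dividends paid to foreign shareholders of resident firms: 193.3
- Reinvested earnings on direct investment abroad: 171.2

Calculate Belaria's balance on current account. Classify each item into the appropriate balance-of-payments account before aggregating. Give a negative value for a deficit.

3387.8

Goods: 667.6 + 648.0 + 767.9 + 542.7 = 2626.2
Services: 157.6 + 133.1 + 213.7 + 337.0 = 841.4
Primary income: 171.2 - 193.3 - 97.6 = -119.7
Secondary income: 39.9
Current account = 2626.2 + 841.4 + (-119.7) + 39.9 = 3387.8
(Excluded from the current account — financial account: purchases of foreign government bonds by domestic residents 782.3, sale of domestic government bonds to non-residents 312.6, domestic pension funds' purchases of foreign equities 303.6, borrowing by resident firms from foreign banks 340.1; capital account: capital transfers received from emigrants 42.0.)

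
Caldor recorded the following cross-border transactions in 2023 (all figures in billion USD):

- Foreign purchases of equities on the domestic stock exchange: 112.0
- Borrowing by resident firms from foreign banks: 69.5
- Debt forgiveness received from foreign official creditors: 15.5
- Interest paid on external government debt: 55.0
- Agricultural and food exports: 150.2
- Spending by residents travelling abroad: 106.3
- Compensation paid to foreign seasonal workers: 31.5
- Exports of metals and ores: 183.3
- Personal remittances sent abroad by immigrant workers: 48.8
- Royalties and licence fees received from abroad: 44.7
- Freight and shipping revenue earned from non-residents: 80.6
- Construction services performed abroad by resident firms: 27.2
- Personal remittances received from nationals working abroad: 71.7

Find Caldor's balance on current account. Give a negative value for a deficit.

Goods: 150.2 + 183.3 = 333.5
Services: 80.6 + 44.7 + 27.2 - 106.3 = 46.2
Primary income: -31.5 - 55.0 = -86.5
Secondary income: 71.7 - 48.8 = 22.9
Current account = 333.5 + 46.2 + (-86.5) + 22.9 = 316.1
(Excluded from the current account — financial account: foreign purchases of equities on the domestic stock exchange 112.0, borrowing by resident firms from foreign banks 69.5; capital account: debt forgiveness received from foreign official creditors 15.5.)

316.1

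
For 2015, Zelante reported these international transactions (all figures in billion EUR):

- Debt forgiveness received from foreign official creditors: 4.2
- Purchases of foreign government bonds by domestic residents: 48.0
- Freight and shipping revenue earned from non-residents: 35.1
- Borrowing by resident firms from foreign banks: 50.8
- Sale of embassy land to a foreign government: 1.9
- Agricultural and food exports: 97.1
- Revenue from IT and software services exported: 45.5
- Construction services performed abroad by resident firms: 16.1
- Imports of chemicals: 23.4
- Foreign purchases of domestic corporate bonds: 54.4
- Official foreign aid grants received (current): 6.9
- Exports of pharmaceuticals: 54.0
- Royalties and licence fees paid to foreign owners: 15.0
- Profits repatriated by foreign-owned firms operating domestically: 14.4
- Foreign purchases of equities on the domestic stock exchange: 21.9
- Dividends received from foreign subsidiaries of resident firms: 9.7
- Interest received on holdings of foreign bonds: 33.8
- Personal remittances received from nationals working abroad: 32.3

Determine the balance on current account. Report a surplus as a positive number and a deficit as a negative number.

Goods: 97.1 - 23.4 + 54.0 = 127.7
Services: 45.5 + 16.1 + 35.1 - 15.0 = 81.7
Primary income: 9.7 - 14.4 + 33.8 = 29.1
Secondary income: 32.3 + 6.9 = 39.2
Current account = 127.7 + 81.7 + 29.1 + 39.2 = 277.7
(Excluded from the current account — capital account: debt forgiveness received from foreign official creditors 4.2, sale of embassy land to a foreign government 1.9; financial account: purchases of foreign government bonds by domestic residents 48.0, borrowing by resident firms from foreign banks 50.8, foreign purchases of domestic corporate bonds 54.4, foreign purchases of equities on the domestic stock exchange 21.9.)

277.7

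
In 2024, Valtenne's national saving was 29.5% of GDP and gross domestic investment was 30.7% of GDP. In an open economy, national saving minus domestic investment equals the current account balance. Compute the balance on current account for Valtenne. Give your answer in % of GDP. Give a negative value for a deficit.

-1.2

CA = S - I = 29.5 - 30.7 = -1.2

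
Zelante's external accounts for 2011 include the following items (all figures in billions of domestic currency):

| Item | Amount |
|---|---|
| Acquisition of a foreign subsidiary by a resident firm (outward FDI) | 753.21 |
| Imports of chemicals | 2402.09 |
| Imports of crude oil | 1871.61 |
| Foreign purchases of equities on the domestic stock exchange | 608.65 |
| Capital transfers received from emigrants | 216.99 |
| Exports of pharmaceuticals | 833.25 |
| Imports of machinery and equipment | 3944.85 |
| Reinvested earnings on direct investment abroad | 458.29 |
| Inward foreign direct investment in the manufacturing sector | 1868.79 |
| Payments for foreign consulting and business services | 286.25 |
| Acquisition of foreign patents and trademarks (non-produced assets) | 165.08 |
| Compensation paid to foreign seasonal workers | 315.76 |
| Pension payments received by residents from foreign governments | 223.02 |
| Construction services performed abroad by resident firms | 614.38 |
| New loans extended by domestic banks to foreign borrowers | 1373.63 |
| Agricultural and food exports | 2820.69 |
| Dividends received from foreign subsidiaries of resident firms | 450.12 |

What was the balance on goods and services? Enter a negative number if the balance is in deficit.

Goods: -3944.85 + 833.25 - 2402.09 - 1871.61 + 2820.69 = -4564.61
Services: 614.38 - 286.25 = 328.13
Trade balance = -4564.61 + 328.13 = -4236.48
(Excluded from the trade balance — financial account: acquisition of a foreign subsidiary by a resident firm (outward FDI) 753.21, foreign purchases of equities on the domestic stock exchange 608.65, inward foreign direct investment in the manufacturing sector 1868.79, new loans extended by domestic banks to foreign borrowers 1373.63; capital account: capital transfers received from emigrants 216.99, acquisition of foreign patents and trademarks (non-produced assets) 165.08; primary income: reinvested earnings on direct investment abroad 458.29, compensation paid to foreign seasonal workers 315.76, dividends received from foreign subsidiaries of resident firms 450.12; secondary income: pension payments received by residents from foreign governments 223.02.)

-4236.48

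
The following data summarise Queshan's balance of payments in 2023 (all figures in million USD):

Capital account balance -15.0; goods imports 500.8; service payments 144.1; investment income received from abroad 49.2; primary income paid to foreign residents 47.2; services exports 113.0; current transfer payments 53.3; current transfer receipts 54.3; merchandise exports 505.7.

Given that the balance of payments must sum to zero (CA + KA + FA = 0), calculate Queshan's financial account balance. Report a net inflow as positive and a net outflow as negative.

38.2

Goods balance = 505.7 - 500.8 = 4.9
Services balance = 113.0 - 144.1 = -31.1
Trade balance (goods + services) = 4.9 + (-31.1) = -26.2
Net primary income = 49.2 - 47.2 = 2.0
Net secondary income = 54.3 - 53.3 = 1.0
Current account = -26.2 + 2.0 + 1.0 = -23.2
Financial account = -(-23.2 + (-15.0)) = 38.2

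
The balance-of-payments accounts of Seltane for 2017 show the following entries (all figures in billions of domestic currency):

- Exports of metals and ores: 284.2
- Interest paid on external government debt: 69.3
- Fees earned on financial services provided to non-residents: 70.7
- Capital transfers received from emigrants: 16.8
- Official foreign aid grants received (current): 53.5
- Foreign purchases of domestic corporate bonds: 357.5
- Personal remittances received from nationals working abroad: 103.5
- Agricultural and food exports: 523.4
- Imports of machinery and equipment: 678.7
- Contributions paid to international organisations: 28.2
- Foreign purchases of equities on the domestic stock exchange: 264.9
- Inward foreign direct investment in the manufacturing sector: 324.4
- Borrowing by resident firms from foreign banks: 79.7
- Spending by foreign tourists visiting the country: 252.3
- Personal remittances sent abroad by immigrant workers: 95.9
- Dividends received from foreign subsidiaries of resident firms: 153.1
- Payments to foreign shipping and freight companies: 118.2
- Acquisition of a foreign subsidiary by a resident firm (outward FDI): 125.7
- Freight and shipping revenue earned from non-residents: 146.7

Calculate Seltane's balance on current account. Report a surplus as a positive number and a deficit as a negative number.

597.1

Goods: -678.7 + 523.4 + 284.2 = 128.9
Services: 70.7 - 118.2 + 252.3 + 146.7 = 351.5
Primary income: 153.1 - 69.3 = 83.8
Secondary income: 103.5 - 28.2 - 95.9 + 53.5 = 32.9
Current account = 128.9 + 351.5 + 83.8 + 32.9 = 597.1
(Excluded from the current account — capital account: capital transfers received from emigrants 16.8; financial account: foreign purchases of domestic corporate bonds 357.5, foreign purchases of equities on the domestic stock exchange 264.9, inward foreign direct investment in the manufacturing sector 324.4, borrowing by resident firms from foreign banks 79.7, acquisition of a foreign subsidiary by a resident firm (outward FDI) 125.7.)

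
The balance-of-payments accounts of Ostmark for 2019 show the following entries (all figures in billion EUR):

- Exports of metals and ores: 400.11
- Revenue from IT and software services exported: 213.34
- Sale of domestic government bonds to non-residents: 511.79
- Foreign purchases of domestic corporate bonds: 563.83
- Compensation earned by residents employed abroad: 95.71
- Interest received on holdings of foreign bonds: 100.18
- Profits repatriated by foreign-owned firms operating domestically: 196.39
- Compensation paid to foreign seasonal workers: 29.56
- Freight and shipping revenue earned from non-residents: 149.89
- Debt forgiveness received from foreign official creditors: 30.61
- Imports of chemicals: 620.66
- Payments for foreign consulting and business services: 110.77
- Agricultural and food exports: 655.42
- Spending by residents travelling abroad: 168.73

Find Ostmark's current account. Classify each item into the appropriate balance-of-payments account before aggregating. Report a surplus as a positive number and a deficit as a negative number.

488.54

Goods: 400.11 + 655.42 - 620.66 = 434.87
Services: 213.34 - 110.77 - 168.73 + 149.89 = 83.73
Primary income: 100.18 - 196.39 + 95.71 - 29.56 = -30.06
Current account = 434.87 + 83.73 + (-30.06) = 488.54
(Excluded from the current account — financial account: sale of domestic government bonds to non-residents 511.79, foreign purchases of domestic corporate bonds 563.83; capital account: debt forgiveness received from foreign official creditors 30.61.)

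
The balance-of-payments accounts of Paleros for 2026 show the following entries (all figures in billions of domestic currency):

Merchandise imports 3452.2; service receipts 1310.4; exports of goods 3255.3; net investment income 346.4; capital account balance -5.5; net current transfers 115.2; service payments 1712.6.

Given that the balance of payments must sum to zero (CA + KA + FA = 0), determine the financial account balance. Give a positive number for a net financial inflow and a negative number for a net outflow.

143.0

Goods balance = 3255.3 - 3452.2 = -196.9
Services balance = 1310.4 - 1712.6 = -402.2
Trade balance (goods + services) = -196.9 + (-402.2) = -599.1
Net primary income = 346.4
Net secondary income = 115.2
Current account = -599.1 + 346.4 + 115.2 = -137.5
Financial account = -(-137.5 + (-5.5)) = 143.0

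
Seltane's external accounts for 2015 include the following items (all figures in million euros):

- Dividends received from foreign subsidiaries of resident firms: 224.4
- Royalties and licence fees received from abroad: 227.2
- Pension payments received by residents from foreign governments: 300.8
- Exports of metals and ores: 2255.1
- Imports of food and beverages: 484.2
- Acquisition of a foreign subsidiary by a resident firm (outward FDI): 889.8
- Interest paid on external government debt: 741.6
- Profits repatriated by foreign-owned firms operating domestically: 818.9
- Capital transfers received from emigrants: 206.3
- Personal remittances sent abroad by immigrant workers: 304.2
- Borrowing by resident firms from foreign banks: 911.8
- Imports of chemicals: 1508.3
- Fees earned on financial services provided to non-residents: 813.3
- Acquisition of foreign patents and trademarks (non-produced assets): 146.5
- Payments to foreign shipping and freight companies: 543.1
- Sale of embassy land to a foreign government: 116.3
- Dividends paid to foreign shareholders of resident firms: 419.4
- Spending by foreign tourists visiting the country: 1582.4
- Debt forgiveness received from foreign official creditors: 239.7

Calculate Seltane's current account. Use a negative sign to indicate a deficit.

583.5

Goods: 2255.1 - 1508.3 - 484.2 = 262.6
Services: -543.1 + 813.3 + 227.2 + 1582.4 = 2079.8
Primary income: 224.4 - 741.6 - 818.9 - 419.4 = -1755.5
Secondary income: 300.8 - 304.2 = -3.4
Current account = 262.6 + 2079.8 + (-1755.5) + (-3.4) = 583.5
(Excluded from the current account — financial account: acquisition of a foreign subsidiary by a resident firm (outward FDI) 889.8, borrowing by resident firms from foreign banks 911.8; capital account: capital transfers received from emigrants 206.3, acquisition of foreign patents and trademarks (non-produced assets) 146.5, sale of embassy land to a foreign government 116.3, debt forgiveness received from foreign official creditors 239.7.)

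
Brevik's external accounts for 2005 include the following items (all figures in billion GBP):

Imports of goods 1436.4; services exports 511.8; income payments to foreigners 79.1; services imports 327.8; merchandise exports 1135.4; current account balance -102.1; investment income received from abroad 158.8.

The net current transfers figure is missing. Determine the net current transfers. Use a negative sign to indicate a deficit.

Current account = goods balance + services balance + net primary income + net secondary income
Sum of the known components = -37.3
Net current transfers = CA - (known components) = -102.1 - (-37.3) = -64.8

-64.8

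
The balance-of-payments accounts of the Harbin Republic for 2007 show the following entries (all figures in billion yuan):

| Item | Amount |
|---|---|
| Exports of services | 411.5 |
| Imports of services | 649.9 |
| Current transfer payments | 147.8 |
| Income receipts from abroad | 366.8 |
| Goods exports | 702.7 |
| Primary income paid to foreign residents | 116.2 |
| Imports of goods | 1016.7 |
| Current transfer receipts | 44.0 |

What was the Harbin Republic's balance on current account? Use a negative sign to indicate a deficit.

-405.6

Goods balance = 702.7 - 1016.7 = -314.0
Services balance = 411.5 - 649.9 = -238.4
Trade balance (goods + services) = -314.0 + (-238.4) = -552.4
Net primary income = 366.8 - 116.2 = 250.6
Net secondary income = 44.0 - 147.8 = -103.8
Current account = -552.4 + 250.6 + (-103.8) = -405.6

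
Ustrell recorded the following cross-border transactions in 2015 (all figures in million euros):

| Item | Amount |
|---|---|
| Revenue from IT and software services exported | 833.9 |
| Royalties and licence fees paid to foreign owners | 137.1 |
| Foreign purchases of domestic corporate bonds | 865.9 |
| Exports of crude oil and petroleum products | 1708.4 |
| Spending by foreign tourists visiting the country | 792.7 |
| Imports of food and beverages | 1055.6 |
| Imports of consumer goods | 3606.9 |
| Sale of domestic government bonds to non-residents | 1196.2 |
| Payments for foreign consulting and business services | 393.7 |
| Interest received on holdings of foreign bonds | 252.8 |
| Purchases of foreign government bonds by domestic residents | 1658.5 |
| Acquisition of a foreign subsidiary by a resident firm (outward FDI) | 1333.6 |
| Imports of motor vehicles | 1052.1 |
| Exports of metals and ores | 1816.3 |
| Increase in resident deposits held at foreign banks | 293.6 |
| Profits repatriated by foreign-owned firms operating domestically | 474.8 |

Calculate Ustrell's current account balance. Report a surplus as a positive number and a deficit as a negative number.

Goods: -1052.1 - 3606.9 - 1055.6 + 1816.3 + 1708.4 = -2189.9
Services: 792.7 - 137.1 - 393.7 + 833.9 = 1095.8
Primary income: -474.8 + 252.8 = -222.0
Current account = (-2189.9) + 1095.8 + (-222.0) = -1316.1
(Excluded from the current account — financial account: foreign purchases of domestic corporate bonds 865.9, sale of domestic government bonds to non-residents 1196.2, purchases of foreign government bonds by domestic residents 1658.5, acquisition of a foreign subsidiary by a resident firm (outward FDI) 1333.6, increase in resident deposits held at foreign banks 293.6.)

-1316.1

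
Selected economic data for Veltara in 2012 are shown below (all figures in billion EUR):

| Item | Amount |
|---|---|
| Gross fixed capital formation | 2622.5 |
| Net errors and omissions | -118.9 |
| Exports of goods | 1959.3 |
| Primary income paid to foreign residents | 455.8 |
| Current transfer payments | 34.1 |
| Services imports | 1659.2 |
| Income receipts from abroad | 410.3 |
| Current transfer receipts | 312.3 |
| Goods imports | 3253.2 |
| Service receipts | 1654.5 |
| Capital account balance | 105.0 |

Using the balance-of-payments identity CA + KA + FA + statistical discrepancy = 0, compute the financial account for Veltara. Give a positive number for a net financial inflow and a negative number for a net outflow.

Goods balance = 1959.3 - 3253.2 = -1293.9
Services balance = 1654.5 - 1659.2 = -4.7
Trade balance (goods + services) = -1293.9 + (-4.7) = -1298.6
Net primary income = 410.3 - 455.8 = -45.5
Net secondary income = 312.3 - 34.1 = 278.2
Current account = -1298.6 + (-45.5) + 278.2 = -1065.9
Financial account = -(-1065.9 + 105.0 + (-118.9)) = 1079.8

1079.8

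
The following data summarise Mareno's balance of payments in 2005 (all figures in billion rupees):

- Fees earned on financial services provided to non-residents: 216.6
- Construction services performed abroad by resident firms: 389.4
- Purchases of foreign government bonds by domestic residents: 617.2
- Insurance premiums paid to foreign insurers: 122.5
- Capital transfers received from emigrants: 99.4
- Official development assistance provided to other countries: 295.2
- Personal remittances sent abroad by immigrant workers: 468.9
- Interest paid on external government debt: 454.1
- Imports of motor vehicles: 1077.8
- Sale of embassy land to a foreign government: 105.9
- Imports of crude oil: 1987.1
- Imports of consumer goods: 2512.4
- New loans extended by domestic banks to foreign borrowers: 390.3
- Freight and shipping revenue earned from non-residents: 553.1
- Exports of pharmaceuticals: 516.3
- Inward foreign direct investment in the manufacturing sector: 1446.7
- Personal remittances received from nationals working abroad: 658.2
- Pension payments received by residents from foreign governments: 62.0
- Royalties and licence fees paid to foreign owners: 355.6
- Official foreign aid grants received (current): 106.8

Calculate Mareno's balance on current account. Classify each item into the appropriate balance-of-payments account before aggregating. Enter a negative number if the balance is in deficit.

-4771.2

Goods: -1077.8 + 516.3 - 1987.1 - 2512.4 = -5061.0
Services: -122.5 + 216.6 + 389.4 + 553.1 - 355.6 = 681.0
Primary income: -454.1
Secondary income: -295.2 - 468.9 + 658.2 + 62.0 + 106.8 = 62.9
Current account = (-5061.0) + 681.0 + (-454.1) + 62.9 = -4771.2
(Excluded from the current account — financial account: purchases of foreign government bonds by domestic residents 617.2, new loans extended by domestic banks to foreign borrowers 390.3, inward foreign direct investment in the manufacturing sector 1446.7; capital account: capital transfers received from emigrants 99.4, sale of embassy land to a foreign government 105.9.)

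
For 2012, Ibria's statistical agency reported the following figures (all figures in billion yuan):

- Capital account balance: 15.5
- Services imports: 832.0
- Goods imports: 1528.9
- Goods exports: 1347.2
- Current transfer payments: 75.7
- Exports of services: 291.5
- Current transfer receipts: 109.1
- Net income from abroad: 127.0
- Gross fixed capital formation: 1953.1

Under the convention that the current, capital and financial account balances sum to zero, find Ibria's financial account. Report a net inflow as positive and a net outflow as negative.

Goods balance = 1347.2 - 1528.9 = -181.7
Services balance = 291.5 - 832.0 = -540.5
Trade balance (goods + services) = -181.7 + (-540.5) = -722.2
Net primary income = 127.0
Net secondary income = 109.1 - 75.7 = 33.4
Current account = -722.2 + 127.0 + 33.4 = -561.8
Financial account = -(-561.8 + 15.5) = 546.3

546.3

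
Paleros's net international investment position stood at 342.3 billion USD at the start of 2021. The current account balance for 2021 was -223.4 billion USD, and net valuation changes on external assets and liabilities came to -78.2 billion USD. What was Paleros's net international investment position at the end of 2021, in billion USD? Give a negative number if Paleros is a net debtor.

Change in NIIP = current account + net valuation change = -223.4 + (-78.2) = -301.6
End-of-year NIIP = 342.3 + (-301.6) = 40.7

40.7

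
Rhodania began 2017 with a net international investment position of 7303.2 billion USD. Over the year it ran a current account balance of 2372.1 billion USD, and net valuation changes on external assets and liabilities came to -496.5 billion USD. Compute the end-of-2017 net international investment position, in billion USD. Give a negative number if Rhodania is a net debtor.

9178.8

Change in NIIP = current account + net valuation change = 2372.1 + (-496.5) = 1875.6
End-of-year NIIP = 7303.2 + 1875.6 = 9178.8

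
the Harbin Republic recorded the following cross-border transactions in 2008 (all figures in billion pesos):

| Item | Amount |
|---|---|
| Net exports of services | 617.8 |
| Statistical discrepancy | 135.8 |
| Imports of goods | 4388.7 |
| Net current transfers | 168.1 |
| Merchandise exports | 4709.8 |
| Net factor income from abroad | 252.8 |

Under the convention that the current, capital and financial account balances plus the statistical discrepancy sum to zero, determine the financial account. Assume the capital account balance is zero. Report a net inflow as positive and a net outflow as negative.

-1495.6

Goods balance = 4709.8 - 4388.7 = 321.1
Services balance = 617.8
Trade balance (goods + services) = 321.1 + 617.8 = 938.9
Net primary income = 252.8
Net secondary income = 168.1
Current account = 938.9 + 252.8 + 168.1 = 1359.8
Financial account = -(1359.8 + 135.8) = -1495.6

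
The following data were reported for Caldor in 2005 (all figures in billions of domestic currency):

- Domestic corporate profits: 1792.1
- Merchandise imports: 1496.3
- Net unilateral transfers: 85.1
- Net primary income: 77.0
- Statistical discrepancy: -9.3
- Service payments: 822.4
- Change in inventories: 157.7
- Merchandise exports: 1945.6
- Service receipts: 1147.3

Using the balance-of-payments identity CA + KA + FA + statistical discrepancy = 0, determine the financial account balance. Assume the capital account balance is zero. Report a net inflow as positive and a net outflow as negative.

Goods balance = 1945.6 - 1496.3 = 449.3
Services balance = 1147.3 - 822.4 = 324.9
Trade balance (goods + services) = 449.3 + 324.9 = 774.2
Net primary income = 77.0
Net secondary income = 85.1
Current account = 774.2 + 77.0 + 85.1 = 936.3
Financial account = -(936.3 + (-9.3)) = -927.0

-927.0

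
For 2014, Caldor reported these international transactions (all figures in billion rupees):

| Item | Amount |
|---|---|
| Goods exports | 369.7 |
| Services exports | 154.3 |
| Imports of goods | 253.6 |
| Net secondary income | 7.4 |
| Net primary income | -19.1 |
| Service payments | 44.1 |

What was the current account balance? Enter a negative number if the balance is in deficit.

Goods balance = 369.7 - 253.6 = 116.1
Services balance = 154.3 - 44.1 = 110.2
Trade balance (goods + services) = 116.1 + 110.2 = 226.3
Net primary income = -19.1
Net secondary income = 7.4
Current account = 226.3 + (-19.1) + 7.4 = 214.6

214.6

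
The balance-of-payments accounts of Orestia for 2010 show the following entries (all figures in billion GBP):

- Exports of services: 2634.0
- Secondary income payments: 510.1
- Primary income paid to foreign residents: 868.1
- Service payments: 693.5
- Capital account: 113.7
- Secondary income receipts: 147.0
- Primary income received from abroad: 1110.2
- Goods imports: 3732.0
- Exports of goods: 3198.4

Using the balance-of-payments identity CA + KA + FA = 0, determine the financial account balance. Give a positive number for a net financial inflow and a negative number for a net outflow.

-1399.6

Goods balance = 3198.4 - 3732.0 = -533.6
Services balance = 2634.0 - 693.5 = 1940.5
Trade balance (goods + services) = -533.6 + 1940.5 = 1406.9
Net primary income = 1110.2 - 868.1 = 242.1
Net secondary income = 147.0 - 510.1 = -363.1
Current account = 1406.9 + 242.1 + (-363.1) = 1285.9
Financial account = -(1285.9 + 113.7) = -1399.6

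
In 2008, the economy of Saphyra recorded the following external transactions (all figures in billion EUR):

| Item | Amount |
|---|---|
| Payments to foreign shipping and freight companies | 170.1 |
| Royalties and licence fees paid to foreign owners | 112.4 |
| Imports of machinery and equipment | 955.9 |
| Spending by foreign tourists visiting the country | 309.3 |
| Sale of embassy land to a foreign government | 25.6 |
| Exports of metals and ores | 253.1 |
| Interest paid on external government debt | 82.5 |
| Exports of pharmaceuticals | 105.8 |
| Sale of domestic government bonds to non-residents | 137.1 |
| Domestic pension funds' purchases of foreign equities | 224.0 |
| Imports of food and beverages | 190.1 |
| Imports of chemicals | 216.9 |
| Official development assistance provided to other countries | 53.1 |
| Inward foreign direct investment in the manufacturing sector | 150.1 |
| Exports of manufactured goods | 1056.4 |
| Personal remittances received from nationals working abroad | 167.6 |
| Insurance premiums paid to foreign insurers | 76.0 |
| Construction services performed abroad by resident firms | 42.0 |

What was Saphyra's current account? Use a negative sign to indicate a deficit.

77.2

Goods: 1056.4 + 253.1 - 955.9 - 190.1 - 216.9 + 105.8 = 52.4
Services: -76.0 - 112.4 - 170.1 + 309.3 + 42.0 = -7.2
Primary income: -82.5
Secondary income: 167.6 - 53.1 = 114.5
Current account = 52.4 + (-7.2) + (-82.5) + 114.5 = 77.2
(Excluded from the current account — capital account: sale of embassy land to a foreign government 25.6; financial account: sale of domestic government bonds to non-residents 137.1, domestic pension funds' purchases of foreign equities 224.0, inward foreign direct investment in the manufacturing sector 150.1.)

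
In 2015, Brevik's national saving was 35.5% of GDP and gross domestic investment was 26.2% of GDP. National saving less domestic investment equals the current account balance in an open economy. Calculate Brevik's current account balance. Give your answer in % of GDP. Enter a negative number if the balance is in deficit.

9.3

S - I = CA (net lending to the rest of the world).
CA = S - I = 35.5 - 26.2 = 9.3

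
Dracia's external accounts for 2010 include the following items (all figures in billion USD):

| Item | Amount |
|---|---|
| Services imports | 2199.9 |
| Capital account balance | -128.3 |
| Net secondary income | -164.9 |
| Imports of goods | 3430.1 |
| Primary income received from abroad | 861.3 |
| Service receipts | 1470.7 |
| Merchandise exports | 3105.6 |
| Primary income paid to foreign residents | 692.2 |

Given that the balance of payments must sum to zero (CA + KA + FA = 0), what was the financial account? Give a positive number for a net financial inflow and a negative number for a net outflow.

1177.8

Goods balance = 3105.6 - 3430.1 = -324.5
Services balance = 1470.7 - 2199.9 = -729.2
Trade balance (goods + services) = -324.5 + (-729.2) = -1053.7
Net primary income = 861.3 - 692.2 = 169.1
Net secondary income = -164.9
Current account = -1053.7 + 169.1 + (-164.9) = -1049.5
Financial account = -(-1049.5 + (-128.3)) = 1177.8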